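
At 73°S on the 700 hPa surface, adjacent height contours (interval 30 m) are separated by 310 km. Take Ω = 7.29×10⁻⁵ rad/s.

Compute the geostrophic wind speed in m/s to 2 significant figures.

6.8 m/s

Coriolis parameter at 73°S:
f = 2Ω sin φ = 2 × 7.29×10⁻⁵ × sin 73° = 1.39×10⁻⁴ s⁻¹
Height gradient: |∂Z/∂n| = 30 m / 310000 m = 9.68×10⁻⁵
On a pressure surface, geostrophic balance gives V_g = (g/f)|∂Z/∂n|:
V_g = 9.81 × 9.68×10⁻⁵ / 1.39×10⁻⁴ = 6.81 m/s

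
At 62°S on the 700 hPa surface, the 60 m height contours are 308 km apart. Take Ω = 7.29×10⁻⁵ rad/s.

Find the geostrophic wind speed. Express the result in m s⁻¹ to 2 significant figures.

15 m s⁻¹

Coriolis parameter at 62°S:
f = 2Ω sin φ = 2 × 7.29×10⁻⁵ × sin 62° = 1.29×10⁻⁴ s⁻¹
Height gradient: |∂Z/∂n| = 60 m / 308000 m = 1.95×10⁻⁴
On a pressure surface, geostrophic balance gives V_g = (g/f)|∂Z/∂n|:
V_g = 9.81 × 1.95×10⁻⁴ / 1.29×10⁻⁴ = 14.8 m/s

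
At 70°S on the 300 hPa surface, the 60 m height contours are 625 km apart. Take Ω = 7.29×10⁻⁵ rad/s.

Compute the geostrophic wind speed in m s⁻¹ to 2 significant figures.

6.9 m s⁻¹

Coriolis parameter at 70°S:
f = 2Ω sin φ = 2 × 7.29×10⁻⁵ × sin 70° = 1.37×10⁻⁴ s⁻¹
Height gradient: |∂Z/∂n| = 60 m / 625000 m = 9.60×10⁻⁵
On a pressure surface, geostrophic balance gives V_g = (g/f)|∂Z/∂n|:
V_g = 9.81 × 9.60×10⁻⁵ / 1.37×10⁻⁴ = 6.87 m/s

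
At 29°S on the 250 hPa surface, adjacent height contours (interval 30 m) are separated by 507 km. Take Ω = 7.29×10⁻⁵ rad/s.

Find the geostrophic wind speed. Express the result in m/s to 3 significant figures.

Coriolis parameter at 29°S:
f = 2Ω sin φ = 2 × 7.29×10⁻⁵ × sin 29° = 7.07×10⁻⁵ s⁻¹
Height gradient: |∂Z/∂n| = 30 m / 507000 m = 5.92×10⁻⁵
On a pressure surface, geostrophic balance gives V_g = (g/f)|∂Z/∂n|:
V_g = 9.81 × 5.92×10⁻⁵ / 7.07×10⁻⁵ = 8.21 m/s

8.21 m/s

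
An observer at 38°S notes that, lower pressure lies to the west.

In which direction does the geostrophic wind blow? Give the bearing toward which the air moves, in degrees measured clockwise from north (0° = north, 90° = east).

180°

The pressure-gradient force points toward the west (bearing 270°).
Geostrophic balance: in the Southern Hemisphere the Coriolis force deflects motion to the left, so the geostrophic wind blows 90° to the left of the pressure-gradient force (low pressure on the right).
Rotating 270° by 90° counterclockwise gives 180° — the wind blows toward the south.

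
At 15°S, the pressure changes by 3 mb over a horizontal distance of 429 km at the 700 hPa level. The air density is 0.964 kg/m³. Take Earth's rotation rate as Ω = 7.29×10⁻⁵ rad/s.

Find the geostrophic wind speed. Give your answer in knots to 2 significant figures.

37 knots

Coriolis parameter at 15°S:
f = 2Ω sin φ = 2 × 7.29×10⁻⁵ × sin 15° = 3.77×10⁻⁵ s⁻¹
Pressure gradient: |∂P/∂n| = 300 Pa / 429000 m = 6.99×10⁻⁴ Pa/m
Geostrophic balance (pressure-gradient force = Coriolis force):
V_g = (1/(fρ)) |∂P/∂n| = 6.99×10⁻⁴ / (3.77×10⁻⁵ × 0.964) = 19.2 m/s
Converting: 19.2 m/s × 1.944 = 37 knots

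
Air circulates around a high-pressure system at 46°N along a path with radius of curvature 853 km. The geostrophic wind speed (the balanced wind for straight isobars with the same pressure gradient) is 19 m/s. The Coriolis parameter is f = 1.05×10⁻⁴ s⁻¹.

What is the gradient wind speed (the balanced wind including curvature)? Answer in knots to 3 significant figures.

53.2 knots

Around a high, pressure-gradient force acts outward with centrifugal, so Coriolis balances both:
fV = (1/ρ)|∂P/∂n| + V²/R  →  V² − fR·V + fR·V_g = 0
With fR = 1.05×10⁻⁴ × 853×10³ m = 89.6 m/s:
V = [fR − √((fR)² − 4 fR V_g)]/2 = [89.6 − √(89.6² − 4×89.6×19)]/2 = 27.4 m/s
Supergeostrophic (V > V_g = 19 m/s), as expected around a high.
Converting: 27.4 m/s × 1.944 = 53.2 knots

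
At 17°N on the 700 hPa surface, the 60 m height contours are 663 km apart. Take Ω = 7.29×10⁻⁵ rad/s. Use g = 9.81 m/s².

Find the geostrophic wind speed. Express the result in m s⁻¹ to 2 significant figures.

21 m s⁻¹

Coriolis parameter at 17°N:
f = 2Ω sin φ = 2 × 7.29×10⁻⁵ × sin 17° = 4.26×10⁻⁵ s⁻¹
Height gradient: |∂Z/∂n| = 60 m / 663000 m = 9.05×10⁻⁵
On a pressure surface, geostrophic balance gives V_g = (g/f)|∂Z/∂n|:
V_g = 9.81 × 9.05×10⁻⁵ / 4.26×10⁻⁵ = 20.8 m/s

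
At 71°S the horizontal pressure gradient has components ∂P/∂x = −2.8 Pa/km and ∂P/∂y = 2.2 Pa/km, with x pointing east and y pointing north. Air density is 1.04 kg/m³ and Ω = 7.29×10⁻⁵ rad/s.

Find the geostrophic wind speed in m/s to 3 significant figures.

24.8 m/s

Coriolis parameter at 71°S:
f = 2Ω sin φ = 2 × 7.29×10⁻⁵ × sin 71° = 1.38×10⁻⁴ s⁻¹
In the Southern Hemisphere f is negative: f = −1.38×10⁻⁴ s⁻¹.
Component geostrophic relations (x east, y north):
u_g = −(1/(fρ)) ∂P/∂y,  v_g = (1/(fρ)) ∂P/∂x
u_g = −(2.2×10⁻³)/(−1.38×10⁻⁴ × 1.04) = 15.3 m/s;  v_g = (−2.8×10⁻³)/(−1.38×10⁻⁴ × 1.04) = 19.5 m/s
|V_g| = √(u_g² + v_g²) = 24.8 m/s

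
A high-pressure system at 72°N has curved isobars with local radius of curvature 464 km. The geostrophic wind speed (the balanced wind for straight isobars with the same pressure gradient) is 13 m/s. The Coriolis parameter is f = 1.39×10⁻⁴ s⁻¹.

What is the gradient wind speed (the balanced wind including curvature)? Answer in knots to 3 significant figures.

35.1 knots

Around a high, pressure-gradient force acts outward with centrifugal, so Coriolis balances both:
fV = (1/ρ)|∂P/∂n| + V²/R  →  V² − fR·V + fR·V_g = 0
With fR = 1.39×10⁻⁴ × 464×10³ m = 64.5 m/s:
V = [fR − √((fR)² − 4 fR V_g)]/2 = [64.5 − √(64.5² − 4×64.5×13)]/2 = 18.1 m/s
Supergeostrophic (V > V_g = 13 m/s), as expected around a high.
Converting: 18.1 m/s × 1.944 = 35.1 knots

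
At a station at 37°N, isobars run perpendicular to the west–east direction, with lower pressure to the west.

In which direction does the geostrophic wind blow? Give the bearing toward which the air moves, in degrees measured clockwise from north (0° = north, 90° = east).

000°

The pressure-gradient force points toward the west (bearing 270°).
Geostrophic balance: in the Northern Hemisphere the Coriolis force deflects motion to the right, so the geostrophic wind blows 90° to the right of the pressure-gradient force (low pressure on the left).
Rotating 270° by 90° clockwise gives 000° — the wind blows toward the north.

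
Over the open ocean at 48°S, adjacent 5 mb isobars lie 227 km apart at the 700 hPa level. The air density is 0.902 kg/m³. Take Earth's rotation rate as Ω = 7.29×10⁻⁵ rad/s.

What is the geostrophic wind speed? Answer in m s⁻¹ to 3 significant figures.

22.5 m s⁻¹

Coriolis parameter at 48°S:
f = 2Ω sin φ = 2 × 7.29×10⁻⁵ × sin 48° = 1.08×10⁻⁴ s⁻¹
Pressure gradient: |∂P/∂n| = 500 Pa / 227000 m = 2.20×10⁻³ Pa/m
Geostrophic balance (pressure-gradient force = Coriolis force):
V_g = (1/(fρ)) |∂P/∂n| = 2.20×10⁻³ / (1.08×10⁻⁴ × 0.902) = 22.5 m/s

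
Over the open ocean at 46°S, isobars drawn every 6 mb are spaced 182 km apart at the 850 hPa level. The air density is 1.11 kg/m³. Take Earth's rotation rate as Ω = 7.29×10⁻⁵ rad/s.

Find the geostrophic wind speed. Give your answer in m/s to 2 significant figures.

28 m/s

Coriolis parameter at 46°S:
f = 2Ω sin φ = 2 × 7.29×10⁻⁵ × sin 46° = 1.05×10⁻⁴ s⁻¹
Pressure gradient: |∂P/∂n| = 600 Pa / 182000 m = 3.30×10⁻³ Pa/m
Geostrophic balance (pressure-gradient force = Coriolis force):
V_g = (1/(fρ)) |∂P/∂n| = 3.30×10⁻³ / (1.05×10⁻⁴ × 1.11) = 28.3 m/s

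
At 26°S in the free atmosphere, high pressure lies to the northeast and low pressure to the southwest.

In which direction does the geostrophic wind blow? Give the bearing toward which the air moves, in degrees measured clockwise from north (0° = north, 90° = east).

135°

The pressure-gradient force points toward the southwest (bearing 225°).
Geostrophic balance: in the Southern Hemisphere the Coriolis force deflects motion to the left, so the geostrophic wind blows 90° to the left of the pressure-gradient force (low pressure on the right).
Rotating 225° by 90° counterclockwise gives 135° — the wind blows toward the southeast.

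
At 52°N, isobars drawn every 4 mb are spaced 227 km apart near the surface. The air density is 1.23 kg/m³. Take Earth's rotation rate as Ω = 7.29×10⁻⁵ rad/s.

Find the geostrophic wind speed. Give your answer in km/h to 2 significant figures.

45 km/h

Coriolis parameter at 52°N:
f = 2Ω sin φ = 2 × 7.29×10⁻⁵ × sin 52° = 1.15×10⁻⁴ s⁻¹
Pressure gradient: |∂P/∂n| = 400 Pa / 227000 m = 1.76×10⁻³ Pa/m
Geostrophic balance (pressure-gradient force = Coriolis force):
V_g = (1/(fρ)) |∂P/∂n| = 1.76×10⁻³ / (1.15×10⁻⁴ × 1.23) = 12.5 m/s
Converting: 12.5 m/s × 3.6 = 45 km/h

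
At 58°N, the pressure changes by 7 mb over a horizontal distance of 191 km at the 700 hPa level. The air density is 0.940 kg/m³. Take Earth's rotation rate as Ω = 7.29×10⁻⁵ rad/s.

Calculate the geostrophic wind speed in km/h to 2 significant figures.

110 km/h

Coriolis parameter at 58°N:
f = 2Ω sin φ = 2 × 7.29×10⁻⁵ × sin 58° = 1.24×10⁻⁴ s⁻¹
Pressure gradient: |∂P/∂n| = 700 Pa / 191000 m = 3.66×10⁻³ Pa/m
Geostrophic balance (pressure-gradient force = Coriolis force):
V_g = (1/(fρ)) |∂P/∂n| = 3.66×10⁻³ / (1.24×10⁻⁴ × 0.940) = 31.5 m/s
Converting: 31.5 m/s × 3.6 = 110 km/h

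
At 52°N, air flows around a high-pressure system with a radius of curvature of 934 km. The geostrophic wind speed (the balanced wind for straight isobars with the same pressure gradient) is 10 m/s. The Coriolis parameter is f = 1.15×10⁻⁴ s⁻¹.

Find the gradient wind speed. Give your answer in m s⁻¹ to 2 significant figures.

11 m s⁻¹

Around a high, pressure-gradient force acts outward with centrifugal, so Coriolis balances both:
fV = (1/ρ)|∂P/∂n| + V²/R  →  V² − fR·V + fR·V_g = 0
With fR = 1.15×10⁻⁴ × 934×10³ m = 107 m/s:
V = [fR − √((fR)² − 4 fR V_g)]/2 = [107 − √(107² − 4×107×10)]/2 = 11.2 m/s
Supergeostrophic (V > V_g = 10 m/s), as expected around a high.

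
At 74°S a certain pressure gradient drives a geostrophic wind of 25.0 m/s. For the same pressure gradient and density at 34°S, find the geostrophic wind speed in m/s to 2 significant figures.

With the same pressure gradient and density, V_g ∝ 1/f ∝ 1/sin φ.
V₂ = V₁ · sin φ₁ / sin φ₂ = 25.0 × sin 74° / sin 34°
V₂ = 25.0 × 0.9613/0.5592 = 43 m/s

43 m/s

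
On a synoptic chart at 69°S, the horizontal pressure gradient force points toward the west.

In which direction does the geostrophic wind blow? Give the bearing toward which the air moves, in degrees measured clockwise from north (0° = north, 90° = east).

180°

The pressure-gradient force points toward the west (bearing 270°).
Geostrophic balance: in the Southern Hemisphere the Coriolis force deflects motion to the left, so the geostrophic wind blows 90° to the left of the pressure-gradient force (low pressure on the right).
Rotating 270° by 90° counterclockwise gives 180° — the wind blows toward the south.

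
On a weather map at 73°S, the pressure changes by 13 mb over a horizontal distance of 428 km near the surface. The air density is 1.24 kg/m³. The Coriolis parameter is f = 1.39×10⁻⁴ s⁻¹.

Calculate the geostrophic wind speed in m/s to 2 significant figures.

Pressure gradient: |∂P/∂n| = 1300 Pa / 428000 m = 3.04×10⁻³ Pa/m
Geostrophic balance (pressure-gradient force = Coriolis force):
V_g = (1/(fρ)) |∂P/∂n| = 3.04×10⁻³ / (1.39×10⁻⁴ × 1.24) = 17.6 m/s

18 m/s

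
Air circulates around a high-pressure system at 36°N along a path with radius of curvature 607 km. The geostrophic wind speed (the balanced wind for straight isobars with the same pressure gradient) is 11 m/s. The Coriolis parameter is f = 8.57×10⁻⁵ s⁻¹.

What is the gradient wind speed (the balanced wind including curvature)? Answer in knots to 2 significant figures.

31 knots

Around a high, pressure-gradient force acts outward with centrifugal, so Coriolis balances both:
fV = (1/ρ)|∂P/∂n| + V²/R  →  V² − fR·V + fR·V_g = 0
With fR = 8.57×10⁻⁵ × 607×10³ m = 52.0 m/s:
V = [fR − √((fR)² − 4 fR V_g)]/2 = [52.0 − √(52.0² − 4×52.0×11)]/2 = 15.8 m/s
Supergeostrophic (V > V_g = 11 m/s), as expected around a high.
Converting: 15.8 m/s × 1.944 = 31 knots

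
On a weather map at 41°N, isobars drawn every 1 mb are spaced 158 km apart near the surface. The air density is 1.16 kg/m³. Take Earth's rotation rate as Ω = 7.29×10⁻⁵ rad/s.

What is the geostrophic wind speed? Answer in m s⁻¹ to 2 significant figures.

Coriolis parameter at 41°N:
f = 2Ω sin φ = 2 × 7.29×10⁻⁵ × sin 41° = 9.57×10⁻⁵ s⁻¹
Pressure gradient: |∂P/∂n| = 100 Pa / 158000 m = 6.33×10⁻⁴ Pa/m
Geostrophic balance (pressure-gradient force = Coriolis force):
V_g = (1/(fρ)) |∂P/∂n| = 6.33×10⁻⁴ / (9.57×10⁻⁵ × 1.16) = 5.70 m/s

5.7 m s⁻¹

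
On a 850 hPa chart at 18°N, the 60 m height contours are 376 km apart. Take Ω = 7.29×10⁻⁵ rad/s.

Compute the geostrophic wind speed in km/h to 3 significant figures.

125 km/h

Coriolis parameter at 18°N:
f = 2Ω sin φ = 2 × 7.29×10⁻⁵ × sin 18° = 4.51×10⁻⁵ s⁻¹
Height gradient: |∂Z/∂n| = 60 m / 376000 m = 1.60×10⁻⁴
On a pressure surface, geostrophic balance gives V_g = (g/f)|∂Z/∂n|:
V_g = 9.81 × 1.60×10⁻⁴ / 4.51×10⁻⁵ = 34.7 m/s
Converting: 34.7 m/s × 3.6 = 125 km/h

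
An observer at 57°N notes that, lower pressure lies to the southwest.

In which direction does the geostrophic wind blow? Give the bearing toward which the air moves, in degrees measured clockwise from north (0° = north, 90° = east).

315°

The pressure-gradient force points toward the southwest (bearing 225°).
Geostrophic balance: in the Northern Hemisphere the Coriolis force deflects motion to the right, so the geostrophic wind blows 90° to the right of the pressure-gradient force (low pressure on the left).
Rotating 225° by 90° clockwise gives 315° — the wind blows toward the northwest.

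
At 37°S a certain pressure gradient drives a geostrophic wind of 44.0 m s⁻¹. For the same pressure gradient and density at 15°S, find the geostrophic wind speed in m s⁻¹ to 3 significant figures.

102 m s⁻¹

With the same pressure gradient and density, V_g ∝ 1/f ∝ 1/sin φ.
V₂ = V₁ · sin φ₁ / sin φ₂ = 44.0 × sin 37° / sin 15°
V₂ = 44.0 × 0.6018/0.2588 = 102 m s⁻¹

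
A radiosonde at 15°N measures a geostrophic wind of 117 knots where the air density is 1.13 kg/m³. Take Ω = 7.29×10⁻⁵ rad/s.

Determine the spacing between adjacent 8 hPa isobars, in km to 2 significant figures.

Coriolis parameter at 15°N:
f = 2Ω sin φ = 2 × 7.29×10⁻⁵ × sin 15° = 3.77×10⁻⁵ s⁻¹
Wind speed in SI: 117 knots = 60.2 m/s
Geostrophic balance rearranged: |∂P/∂n| = f ρ V_g
|∂P/∂n| = 3.77×10⁻⁵ × 1.13 × 60.2 = 2.57×10⁻³ Pa/m
Isobar spacing: Δn = ΔP/|∂P/∂n| = 800 Pa / 2.57×10⁻³ Pa/m = 311698 m ≈ 310 km

310 km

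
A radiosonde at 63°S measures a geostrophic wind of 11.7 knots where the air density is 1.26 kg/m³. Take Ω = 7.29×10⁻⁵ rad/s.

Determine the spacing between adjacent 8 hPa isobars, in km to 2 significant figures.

810 km

Coriolis parameter at 63°S:
f = 2Ω sin φ = 2 × 7.29×10⁻⁵ × sin 63° = 1.30×10⁻⁴ s⁻¹
Wind speed in SI: 11.7 knots = 6.02 m/s
Geostrophic balance rearranged: |∂P/∂n| = f ρ V_g
|∂P/∂n| = 1.30×10⁻⁴ × 1.26 × 6.02 = 9.85×10⁻⁴ Pa/m
Isobar spacing: Δn = ΔP/|∂P/∂n| = 800 Pa / 9.85×10⁻⁴ Pa/m = 812002 m ≈ 810 km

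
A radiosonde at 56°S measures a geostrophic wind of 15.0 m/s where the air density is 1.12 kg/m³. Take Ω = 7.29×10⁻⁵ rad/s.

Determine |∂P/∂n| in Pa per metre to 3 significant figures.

2.03×10⁻³ Pa/m

Coriolis parameter at 56°S:
f = 2Ω sin φ = 2 × 7.29×10⁻⁵ × sin 56° = 1.21×10⁻⁴ s⁻¹
Geostrophic balance rearranged: |∂P/∂n| = f ρ V_g
|∂P/∂n| = 1.21×10⁻⁴ × 1.12 × 15.0 = 2.03×10⁻³ Pa/m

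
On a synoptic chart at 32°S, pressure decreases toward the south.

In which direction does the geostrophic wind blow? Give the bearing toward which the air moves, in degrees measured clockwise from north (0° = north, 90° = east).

The pressure-gradient force points toward the south (bearing 180°).
Geostrophic balance: in the Southern Hemisphere the Coriolis force deflects motion to the left, so the geostrophic wind blows 90° to the left of the pressure-gradient force (low pressure on the right).
Rotating 180° by 90° counterclockwise gives 090° — the wind blows toward the east.

090°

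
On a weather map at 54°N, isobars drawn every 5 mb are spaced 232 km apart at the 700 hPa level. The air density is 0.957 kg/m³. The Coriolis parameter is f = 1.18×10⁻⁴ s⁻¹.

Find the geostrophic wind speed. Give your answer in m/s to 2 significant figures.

Pressure gradient: |∂P/∂n| = 500 Pa / 232000 m = 2.16×10⁻³ Pa/m
Geostrophic balance (pressure-gradient force = Coriolis force):
V_g = (1/(fρ)) |∂P/∂n| = 2.16×10⁻³ / (1.18×10⁻⁴ × 0.957) = 19.1 m/s

19 m/s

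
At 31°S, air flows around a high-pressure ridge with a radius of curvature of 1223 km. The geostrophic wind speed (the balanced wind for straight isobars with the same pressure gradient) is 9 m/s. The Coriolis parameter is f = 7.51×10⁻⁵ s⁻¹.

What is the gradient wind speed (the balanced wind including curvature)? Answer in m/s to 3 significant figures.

10.1 m/s

Around a high, pressure-gradient force acts outward with centrifugal, so Coriolis balances both:
fV = (1/ρ)|∂P/∂n| + V²/R  →  V² − fR·V + fR·V_g = 0
With fR = 7.51×10⁻⁵ × 1223×10³ m = 91.8 m/s:
V = [fR − √((fR)² − 4 fR V_g)]/2 = [91.8 − √(91.8² − 4×91.8×9)]/2 = 10.1 m/s
Supergeostrophic (V > V_g = 9 m/s), as expected around a high.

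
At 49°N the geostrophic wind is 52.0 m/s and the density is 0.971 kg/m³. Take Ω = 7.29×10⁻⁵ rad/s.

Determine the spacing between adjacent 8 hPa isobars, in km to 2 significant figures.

140 km

Coriolis parameter at 49°N:
f = 2Ω sin φ = 2 × 7.29×10⁻⁵ × sin 49° = 1.10×10⁻⁴ s⁻¹
Geostrophic balance rearranged: |∂P/∂n| = f ρ V_g
|∂P/∂n| = 1.10×10⁻⁴ × 0.971 × 52.0 = 5.56×10⁻³ Pa/m
Isobar spacing: Δn = ΔP/|∂P/∂n| = 800 Pa / 5.56×10⁻³ Pa/m = 143989 m ≈ 140 km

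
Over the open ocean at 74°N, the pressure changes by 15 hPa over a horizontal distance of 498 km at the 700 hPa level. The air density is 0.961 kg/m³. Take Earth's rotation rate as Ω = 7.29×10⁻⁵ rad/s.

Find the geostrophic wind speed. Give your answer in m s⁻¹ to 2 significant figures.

22 m s⁻¹

Coriolis parameter at 74°N:
f = 2Ω sin φ = 2 × 7.29×10⁻⁵ × sin 74° = 1.40×10⁻⁴ s⁻¹
Pressure gradient: |∂P/∂n| = 1500 Pa / 498000 m = 3.01×10⁻³ Pa/m
Geostrophic balance (pressure-gradient force = Coriolis force):
V_g = (1/(fρ)) |∂P/∂n| = 3.01×10⁻³ / (1.40×10⁻⁴ × 0.961) = 22.4 m/s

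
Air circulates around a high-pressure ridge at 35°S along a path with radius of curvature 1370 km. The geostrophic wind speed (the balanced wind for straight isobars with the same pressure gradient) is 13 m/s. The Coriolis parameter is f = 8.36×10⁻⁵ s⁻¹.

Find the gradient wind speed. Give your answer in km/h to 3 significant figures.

Around a high, pressure-gradient force acts outward with centrifugal, so Coriolis balances both:
fV = (1/ρ)|∂P/∂n| + V²/R  →  V² − fR·V + fR·V_g = 0
With fR = 8.36×10⁻⁵ × 1370×10³ m = 115 m/s:
V = [fR − √((fR)² − 4 fR V_g)]/2 = [115 − √(115² − 4×115×13)]/2 = 15 m/s
Supergeostrophic (V > V_g = 13 m/s), as expected around a high.
Converting: 15 m/s × 3.6 = 53.8 km/h

53.8 km/h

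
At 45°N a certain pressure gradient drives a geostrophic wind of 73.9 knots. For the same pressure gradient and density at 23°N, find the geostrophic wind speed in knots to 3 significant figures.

134 knots

With the same pressure gradient and density, V_g ∝ 1/f ∝ 1/sin φ.
V₂ = V₁ · sin φ₁ / sin φ₂ = 73.9 × sin 45° / sin 23°
V₂ = 73.9 × 0.7071/0.3907 = 134 knots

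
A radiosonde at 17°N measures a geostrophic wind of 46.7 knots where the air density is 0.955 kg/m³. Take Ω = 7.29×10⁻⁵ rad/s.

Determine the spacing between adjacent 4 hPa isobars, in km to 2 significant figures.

410 km

Coriolis parameter at 17°N:
f = 2Ω sin φ = 2 × 7.29×10⁻⁵ × sin 17° = 4.26×10⁻⁵ s⁻¹
Wind speed in SI: 46.7 knots = 24.0 m/s
Geostrophic balance rearranged: |∂P/∂n| = f ρ V_g
|∂P/∂n| = 4.26×10⁻⁵ × 0.955 × 24.0 = 9.78×10⁻⁴ Pa/m
Isobar spacing: Δn = ΔP/|∂P/∂n| = 400 Pa / 9.78×10⁻⁴ Pa/m = 408986 m ≈ 410 km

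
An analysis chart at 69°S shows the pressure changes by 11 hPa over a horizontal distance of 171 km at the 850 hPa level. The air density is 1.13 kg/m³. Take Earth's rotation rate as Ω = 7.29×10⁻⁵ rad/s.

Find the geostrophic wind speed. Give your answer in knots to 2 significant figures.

81 knots

Coriolis parameter at 69°S:
f = 2Ω sin φ = 2 × 7.29×10⁻⁵ × sin 69° = 1.36×10⁻⁴ s⁻¹
Pressure gradient: |∂P/∂n| = 1100 Pa / 171000 m = 6.43×10⁻³ Pa/m
Geostrophic balance (pressure-gradient force = Coriolis force):
V_g = (1/(fρ)) |∂P/∂n| = 6.43×10⁻³ / (1.36×10⁻⁴ × 1.13) = 41.8 m/s
Converting: 41.8 m/s × 1.944 = 81 knots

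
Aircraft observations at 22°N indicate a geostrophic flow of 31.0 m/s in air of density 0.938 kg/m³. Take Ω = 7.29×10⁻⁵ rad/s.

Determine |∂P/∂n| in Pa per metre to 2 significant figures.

1.6×10⁻³ Pa/m

Coriolis parameter at 22°N:
f = 2Ω sin φ = 2 × 7.29×10⁻⁵ × sin 22° = 5.46×10⁻⁵ s⁻¹
Geostrophic balance rearranged: |∂P/∂n| = f ρ V_g
|∂P/∂n| = 5.46×10⁻⁵ × 0.938 × 31.0 = 1.59×10⁻³ Pa/m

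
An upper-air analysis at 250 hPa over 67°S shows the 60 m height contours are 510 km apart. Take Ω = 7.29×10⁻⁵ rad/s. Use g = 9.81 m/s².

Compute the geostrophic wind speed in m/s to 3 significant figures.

Coriolis parameter at 67°S:
f = 2Ω sin φ = 2 × 7.29×10⁻⁵ × sin 67° = 1.34×10⁻⁴ s⁻¹
Height gradient: |∂Z/∂n| = 60 m / 510000 m = 1.18×10⁻⁴
On a pressure surface, geostrophic balance gives V_g = (g/f)|∂Z/∂n|:
V_g = 9.81 × 1.18×10⁻⁴ / 1.34×10⁻⁴ = 8.60 m/s

8.60 m/s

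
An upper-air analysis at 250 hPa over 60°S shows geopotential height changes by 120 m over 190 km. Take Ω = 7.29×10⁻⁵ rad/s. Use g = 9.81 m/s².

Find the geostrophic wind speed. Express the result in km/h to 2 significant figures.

180 km/h

Coriolis parameter at 60°S:
f = 2Ω sin φ = 2 × 7.29×10⁻⁵ × sin 60° = 1.26×10⁻⁴ s⁻¹
Height gradient: |∂Z/∂n| = 120 m / 190000 m = 6.32×10⁻⁴
On a pressure surface, geostrophic balance gives V_g = (g/f)|∂Z/∂n|:
V_g = 9.81 × 6.32×10⁻⁴ / 1.26×10⁻⁴ = 49.1 m/s
Converting: 49.1 m/s × 3.6 = 180 km/h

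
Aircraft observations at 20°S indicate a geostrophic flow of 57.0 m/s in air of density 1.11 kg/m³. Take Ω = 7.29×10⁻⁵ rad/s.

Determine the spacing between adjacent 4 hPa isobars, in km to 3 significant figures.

127 km

Coriolis parameter at 20°S:
f = 2Ω sin φ = 2 × 7.29×10⁻⁵ × sin 20° = 4.99×10⁻⁵ s⁻¹
Geostrophic balance rearranged: |∂P/∂n| = f ρ V_g
|∂P/∂n| = 4.99×10⁻⁵ × 1.11 × 57.0 = 3.16×10⁻³ Pa/m
Isobar spacing: Δn = ΔP/|∂P/∂n| = 400 Pa / 3.16×10⁻³ Pa/m = 126781 m ≈ 127 km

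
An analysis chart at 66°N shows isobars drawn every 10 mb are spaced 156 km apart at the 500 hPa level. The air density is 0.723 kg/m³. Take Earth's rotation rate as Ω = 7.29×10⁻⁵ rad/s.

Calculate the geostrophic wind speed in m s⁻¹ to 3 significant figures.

66.6 m s⁻¹

Coriolis parameter at 66°N:
f = 2Ω sin φ = 2 × 7.29×10⁻⁵ × sin 66° = 1.33×10⁻⁴ s⁻¹
Pressure gradient: |∂P/∂n| = 1000 Pa / 156000 m = 6.41×10⁻³ Pa/m
Geostrophic balance (pressure-gradient force = Coriolis force):
V_g = (1/(fρ)) |∂P/∂n| = 6.41×10⁻³ / (1.33×10⁻⁴ × 0.723) = 66.6 m/s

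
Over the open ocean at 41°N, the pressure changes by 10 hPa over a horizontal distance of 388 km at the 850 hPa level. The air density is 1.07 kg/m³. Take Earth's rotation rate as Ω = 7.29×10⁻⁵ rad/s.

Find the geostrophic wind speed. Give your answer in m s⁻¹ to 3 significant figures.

Coriolis parameter at 41°N:
f = 2Ω sin φ = 2 × 7.29×10⁻⁵ × sin 41° = 9.57×10⁻⁵ s⁻¹
Pressure gradient: |∂P/∂n| = 1000 Pa / 388000 m = 2.58×10⁻³ Pa/m
Geostrophic balance (pressure-gradient force = Coriolis force):
V_g = (1/(fρ)) |∂P/∂n| = 2.58×10⁻³ / (9.57×10⁻⁵ × 1.07) = 25.2 m/s

25.2 m s⁻¹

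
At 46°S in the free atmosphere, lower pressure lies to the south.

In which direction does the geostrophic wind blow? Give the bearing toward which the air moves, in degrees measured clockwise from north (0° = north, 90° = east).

090°

The pressure-gradient force points toward the south (bearing 180°).
Geostrophic balance: in the Southern Hemisphere the Coriolis force deflects motion to the left, so the geostrophic wind blows 90° to the left of the pressure-gradient force (low pressure on the right).
Rotating 180° by 90° counterclockwise gives 090° — the wind blows toward the east.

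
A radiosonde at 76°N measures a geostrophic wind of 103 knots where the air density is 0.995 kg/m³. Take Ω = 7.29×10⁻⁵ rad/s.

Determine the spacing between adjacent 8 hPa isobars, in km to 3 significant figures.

107 km

Coriolis parameter at 76°N:
f = 2Ω sin φ = 2 × 7.29×10⁻⁵ × sin 76° = 1.41×10⁻⁴ s⁻¹
Wind speed in SI: 103 knots = 53.0 m/s
Geostrophic balance rearranged: |∂P/∂n| = f ρ V_g
|∂P/∂n| = 1.41×10⁻⁴ × 0.995 × 53.0 = 7.46×10⁻³ Pa/m
Isobar spacing: Δn = ΔP/|∂P/∂n| = 800 Pa / 7.46×10⁻³ Pa/m = 107258 m ≈ 107 km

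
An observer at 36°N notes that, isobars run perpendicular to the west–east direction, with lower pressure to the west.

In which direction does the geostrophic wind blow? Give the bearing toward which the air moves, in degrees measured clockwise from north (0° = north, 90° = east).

The pressure-gradient force points toward the west (bearing 270°).
Geostrophic balance: in the Northern Hemisphere the Coriolis force deflects motion to the right, so the geostrophic wind blows 90° to the right of the pressure-gradient force (low pressure on the left).
Rotating 270° by 90° clockwise gives 000° — the wind blows toward the north.

000°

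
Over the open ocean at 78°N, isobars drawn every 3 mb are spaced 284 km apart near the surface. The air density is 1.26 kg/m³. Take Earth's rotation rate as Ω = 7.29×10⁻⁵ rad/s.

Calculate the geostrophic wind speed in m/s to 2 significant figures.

5.9 m/s

Coriolis parameter at 78°N:
f = 2Ω sin φ = 2 × 7.29×10⁻⁵ × sin 78° = 1.43×10⁻⁴ s⁻¹
Pressure gradient: |∂P/∂n| = 300 Pa / 284000 m = 1.06×10⁻³ Pa/m
Geostrophic balance (pressure-gradient force = Coriolis force):
V_g = (1/(fρ)) |∂P/∂n| = 1.06×10⁻³ / (1.43×10⁻⁴ × 1.26) = 5.88 m/s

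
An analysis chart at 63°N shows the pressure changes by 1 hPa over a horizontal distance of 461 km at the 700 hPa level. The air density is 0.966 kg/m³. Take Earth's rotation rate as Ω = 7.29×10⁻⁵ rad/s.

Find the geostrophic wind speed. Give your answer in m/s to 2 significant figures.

Coriolis parameter at 63°N:
f = 2Ω sin φ = 2 × 7.29×10⁻⁵ × sin 63° = 1.30×10⁻⁴ s⁻¹
Pressure gradient: |∂P/∂n| = 100 Pa / 461000 m = 2.17×10⁻⁴ Pa/m
Geostrophic balance (pressure-gradient force = Coriolis force):
V_g = (1/(fρ)) |∂P/∂n| = 2.17×10⁻⁴ / (1.30×10⁻⁴ × 0.966) = 1.73 m/s

1.7 m/s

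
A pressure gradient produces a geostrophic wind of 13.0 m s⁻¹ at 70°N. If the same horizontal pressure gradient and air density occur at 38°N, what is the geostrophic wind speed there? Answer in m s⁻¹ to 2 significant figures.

20 m s⁻¹

With the same pressure gradient and density, V_g ∝ 1/f ∝ 1/sin φ.
V₂ = V₁ · sin φ₁ / sin φ₂ = 13.0 × sin 70° / sin 38°
V₂ = 13.0 × 0.9397/0.6157 = 20 m s⁻¹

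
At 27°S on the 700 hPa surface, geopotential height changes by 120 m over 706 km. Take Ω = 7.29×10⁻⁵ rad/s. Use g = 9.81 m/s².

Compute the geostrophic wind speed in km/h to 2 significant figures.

Coriolis parameter at 27°S:
f = 2Ω sin φ = 2 × 7.29×10⁻⁵ × sin 27° = 6.62×10⁻⁵ s⁻¹
Height gradient: |∂Z/∂n| = 120 m / 706000 m = 1.70×10⁻⁴
On a pressure surface, geostrophic balance gives V_g = (g/f)|∂Z/∂n|:
V_g = 9.81 × 1.70×10⁻⁴ / 6.62×10⁻⁵ = 25.2 m/s
Converting: 25.2 m/s × 3.6 = 91 km/h

91 km/h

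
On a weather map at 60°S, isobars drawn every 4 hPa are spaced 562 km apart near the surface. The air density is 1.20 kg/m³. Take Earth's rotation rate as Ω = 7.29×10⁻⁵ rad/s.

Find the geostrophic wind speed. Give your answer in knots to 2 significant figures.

Coriolis parameter at 60°S:
f = 2Ω sin φ = 2 × 7.29×10⁻⁵ × sin 60° = 1.26×10⁻⁴ s⁻¹
Pressure gradient: |∂P/∂n| = 400 Pa / 562000 m = 7.12×10⁻⁴ Pa/m
Geostrophic balance (pressure-gradient force = Coriolis force):
V_g = (1/(fρ)) |∂P/∂n| = 7.12×10⁻⁴ / (1.26×10⁻⁴ × 1.20) = 4.70 m/s
Converting: 4.70 m/s × 1.944 = 9.1 knots

9.1 knots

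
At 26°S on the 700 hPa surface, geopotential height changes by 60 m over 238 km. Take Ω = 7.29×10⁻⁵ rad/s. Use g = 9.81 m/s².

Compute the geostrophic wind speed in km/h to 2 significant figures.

Coriolis parameter at 26°S:
f = 2Ω sin φ = 2 × 7.29×10⁻⁵ × sin 26° = 6.39×10⁻⁵ s⁻¹
Height gradient: |∂Z/∂n| = 60 m / 238000 m = 2.52×10⁻⁴
On a pressure surface, geostrophic balance gives V_g = (g/f)|∂Z/∂n|:
V_g = 9.81 × 2.52×10⁻⁴ / 6.39×10⁻⁵ = 38.7 m/s
Converting: 38.7 m/s × 3.6 = 140 km/h

140 km/h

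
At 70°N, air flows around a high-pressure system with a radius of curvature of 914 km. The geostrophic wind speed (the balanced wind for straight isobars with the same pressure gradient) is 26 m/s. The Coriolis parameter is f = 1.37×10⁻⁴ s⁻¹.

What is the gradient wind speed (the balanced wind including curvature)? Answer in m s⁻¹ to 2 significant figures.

37 m s⁻¹

Around a high, pressure-gradient force acts outward with centrifugal, so Coriolis balances both:
fV = (1/ρ)|∂P/∂n| + V²/R  →  V² − fR·V + fR·V_g = 0
With fR = 1.37×10⁻⁴ × 914×10³ m = 125 m/s:
V = [fR − √((fR)² − 4 fR V_g)]/2 = [125 − √(125² − 4×125×26)]/2 = 36.8 m/s
Supergeostrophic (V > V_g = 26 m/s), as expected around a high.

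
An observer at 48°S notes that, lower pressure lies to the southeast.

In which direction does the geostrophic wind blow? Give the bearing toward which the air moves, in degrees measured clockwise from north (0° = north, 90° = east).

045°

The pressure-gradient force points toward the southeast (bearing 135°).
Geostrophic balance: in the Southern Hemisphere the Coriolis force deflects motion to the left, so the geostrophic wind blows 90° to the left of the pressure-gradient force (low pressure on the right).
Rotating 135° by 90° counterclockwise gives 045° — the wind blows toward the northeast.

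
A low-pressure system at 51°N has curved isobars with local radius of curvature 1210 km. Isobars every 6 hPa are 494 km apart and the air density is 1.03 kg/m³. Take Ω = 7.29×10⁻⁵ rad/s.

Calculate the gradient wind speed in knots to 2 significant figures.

Coriolis parameter at 51°N:
f = 2Ω sin φ = 2 × 7.29×10⁻⁵ × sin 51° = 1.13×10⁻⁴ s⁻¹
Pressure gradient: |∂P/∂n| = 600 Pa / 494000 m = 1.21×10⁻³ Pa/m
Geostrophic speed: V_g = |∂P/∂n|/(fρ) = 1.21×10⁻³/(1.13×10⁻⁴ × 1.03) = 10.4 m/s
Around a low, centrifugal force acts outward with Coriolis, so pressure-gradient force balances both:
(1/ρ)|∂P/∂n| = fV + V²/R  →  V² + fR·V − fR·V_g = 0
With fR = 1.13×10⁻⁴ × 1210×10³ m = 137 m/s:
V = [−fR + √((fR)² + 4 fR V_g)]/2 = [−137 + √(137² + 4×137×10.4)]/2 = 9.72 m/s
Subgeostrophic (V < V_g = 10.4 m/s), as expected around a low.
Converting: 9.72 m/s × 1.944 = 19 knots

19 knots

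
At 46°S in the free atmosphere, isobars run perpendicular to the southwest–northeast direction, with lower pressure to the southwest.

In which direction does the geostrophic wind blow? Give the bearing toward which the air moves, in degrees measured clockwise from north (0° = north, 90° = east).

135°

The pressure-gradient force points toward the southwest (bearing 225°).
Geostrophic balance: in the Southern Hemisphere the Coriolis force deflects motion to the left, so the geostrophic wind blows 90° to the left of the pressure-gradient force (low pressure on the right).
Rotating 225° by 90° counterclockwise gives 135° — the wind blows toward the southeast.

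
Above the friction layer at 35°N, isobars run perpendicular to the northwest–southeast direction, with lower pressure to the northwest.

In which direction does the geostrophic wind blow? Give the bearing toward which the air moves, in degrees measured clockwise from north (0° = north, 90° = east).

The pressure-gradient force points toward the northwest (bearing 315°).
Geostrophic balance: in the Northern Hemisphere the Coriolis force deflects motion to the right, so the geostrophic wind blows 90° to the right of the pressure-gradient force (low pressure on the left).
Rotating 315° by 90° clockwise gives 045° — the wind blows toward the northeast.

045°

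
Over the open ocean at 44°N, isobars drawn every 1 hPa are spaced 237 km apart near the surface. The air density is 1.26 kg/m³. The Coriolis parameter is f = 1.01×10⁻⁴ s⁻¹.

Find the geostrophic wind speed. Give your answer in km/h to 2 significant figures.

Pressure gradient: |∂P/∂n| = 100 Pa / 237000 m = 4.22×10⁻⁴ Pa/m
Geostrophic balance (pressure-gradient force = Coriolis force):
V_g = (1/(fρ)) |∂P/∂n| = 4.22×10⁻⁴ / (1.01×10⁻⁴ × 1.26) = 3.32 m/s
Converting: 3.32 m/s × 3.6 = 12 km/h

12 km/h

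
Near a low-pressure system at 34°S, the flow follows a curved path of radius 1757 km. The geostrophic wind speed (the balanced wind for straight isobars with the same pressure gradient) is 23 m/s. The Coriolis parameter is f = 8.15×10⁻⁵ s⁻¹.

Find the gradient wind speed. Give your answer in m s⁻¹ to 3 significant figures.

20.2 m s⁻¹

Around a low, centrifugal force acts outward with Coriolis, so pressure-gradient force balances both:
(1/ρ)|∂P/∂n| = fV + V²/R  →  V² + fR·V − fR·V_g = 0
With fR = 8.15×10⁻⁵ × 1757×10³ m = 143 m/s:
V = [−fR + √((fR)² + 4 fR V_g)]/2 = [−143 + √(143² + 4×143×23)]/2 = 20.2 m/s
Subgeostrophic (V < V_g = 23 m/s), as expected around a low.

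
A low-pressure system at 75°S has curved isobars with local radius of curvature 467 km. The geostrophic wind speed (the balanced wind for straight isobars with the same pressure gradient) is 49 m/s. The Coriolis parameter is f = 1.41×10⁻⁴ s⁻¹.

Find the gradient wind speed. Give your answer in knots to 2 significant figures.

64 knots

Around a low, centrifugal force acts outward with Coriolis, so pressure-gradient force balances both:
(1/ρ)|∂P/∂n| = fV + V²/R  →  V² + fR·V − fR·V_g = 0
With fR = 1.41×10⁻⁴ × 467×10³ m = 65.8 m/s:
V = [−fR + √((fR)² + 4 fR V_g)]/2 = [−65.8 + √(65.8² + 4×65.8×49)]/2 = 32.7 m/s
Subgeostrophic (V < V_g = 49 m/s), as expected around a low.
Converting: 32.7 m/s × 1.944 = 64 knots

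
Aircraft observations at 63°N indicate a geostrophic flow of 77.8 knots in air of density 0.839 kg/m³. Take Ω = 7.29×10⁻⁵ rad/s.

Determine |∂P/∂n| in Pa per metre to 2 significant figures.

Coriolis parameter at 63°N:
f = 2Ω sin φ = 2 × 7.29×10⁻⁵ × sin 63° = 1.30×10⁻⁴ s⁻¹
Wind speed in SI: 77.8 knots = 40.0 m/s
Geostrophic balance rearranged: |∂P/∂n| = f ρ V_g
|∂P/∂n| = 1.30×10⁻⁴ × 0.839 × 40.0 = 4.36×10⁻³ Pa/m

4.4×10⁻³ Pa/m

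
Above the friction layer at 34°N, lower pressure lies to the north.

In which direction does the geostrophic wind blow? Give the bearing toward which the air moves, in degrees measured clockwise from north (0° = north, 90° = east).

The pressure-gradient force points toward the north (bearing 000°).
Geostrophic balance: in the Northern Hemisphere the Coriolis force deflects motion to the right, so the geostrophic wind blows 90° to the right of the pressure-gradient force (low pressure on the left).
Rotating 000° by 90° clockwise gives 090° — the wind blows toward the east.

090°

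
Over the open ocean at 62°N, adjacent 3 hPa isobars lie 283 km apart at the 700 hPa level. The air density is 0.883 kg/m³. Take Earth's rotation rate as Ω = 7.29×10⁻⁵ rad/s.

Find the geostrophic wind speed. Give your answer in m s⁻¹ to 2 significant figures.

9.3 m s⁻¹

Coriolis parameter at 62°N:
f = 2Ω sin φ = 2 × 7.29×10⁻⁵ × sin 62° = 1.29×10⁻⁴ s⁻¹
Pressure gradient: |∂P/∂n| = 300 Pa / 283000 m = 1.06×10⁻³ Pa/m
Geostrophic balance (pressure-gradient force = Coriolis force):
V_g = (1/(fρ)) |∂P/∂n| = 1.06×10⁻³ / (1.29×10⁻⁴ × 0.883) = 9.33 m/s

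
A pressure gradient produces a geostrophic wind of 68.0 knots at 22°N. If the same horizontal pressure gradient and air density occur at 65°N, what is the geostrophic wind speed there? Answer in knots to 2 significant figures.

With the same pressure gradient and density, V_g ∝ 1/f ∝ 1/sin φ.
V₂ = V₁ · sin φ₁ / sin φ₂ = 68.0 × sin 22° / sin 65°
V₂ = 68.0 × 0.3746/0.9063 = 28 knots

28 knots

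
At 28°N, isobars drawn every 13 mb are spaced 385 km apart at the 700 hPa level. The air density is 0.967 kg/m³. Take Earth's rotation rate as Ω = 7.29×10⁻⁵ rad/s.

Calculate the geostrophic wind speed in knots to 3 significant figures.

99.2 knots

Coriolis parameter at 28°N:
f = 2Ω sin φ = 2 × 7.29×10⁻⁵ × sin 28° = 6.84×10⁻⁵ s⁻¹
Pressure gradient: |∂P/∂n| = 1300 Pa / 385000 m = 3.38×10⁻³ Pa/m
Geostrophic balance (pressure-gradient force = Coriolis force):
V_g = (1/(fρ)) |∂P/∂n| = 3.38×10⁻³ / (6.84×10⁻⁵ × 0.967) = 51.0 m/s
Converting: 51.0 m/s × 1.944 = 99.2 knots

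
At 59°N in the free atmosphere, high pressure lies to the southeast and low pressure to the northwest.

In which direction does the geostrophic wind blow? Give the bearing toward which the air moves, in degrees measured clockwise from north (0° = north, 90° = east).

The pressure-gradient force points toward the northwest (bearing 315°).
Geostrophic balance: in the Northern Hemisphere the Coriolis force deflects motion to the right, so the geostrophic wind blows 90° to the right of the pressure-gradient force (low pressure on the left).
Rotating 315° by 90° clockwise gives 045° — the wind blows toward the northeast.

045°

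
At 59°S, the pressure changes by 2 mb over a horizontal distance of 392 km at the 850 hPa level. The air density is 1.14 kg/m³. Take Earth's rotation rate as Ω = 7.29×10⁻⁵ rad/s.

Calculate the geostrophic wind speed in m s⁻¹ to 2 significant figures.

3.6 m s⁻¹

Coriolis parameter at 59°S:
f = 2Ω sin φ = 2 × 7.29×10⁻⁵ × sin 59° = 1.25×10⁻⁴ s⁻¹
Pressure gradient: |∂P/∂n| = 200 Pa / 392000 m = 5.10×10⁻⁴ Pa/m
Geostrophic balance (pressure-gradient force = Coriolis force):
V_g = (1/(fρ)) |∂P/∂n| = 5.10×10⁻⁴ / (1.25×10⁻⁴ × 1.14) = 3.58 m/s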